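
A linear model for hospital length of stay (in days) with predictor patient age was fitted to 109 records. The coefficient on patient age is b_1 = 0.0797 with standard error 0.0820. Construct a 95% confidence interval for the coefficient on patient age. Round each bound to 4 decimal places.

df = n − 2 = 109 − 2 = 107.
t* = t_{0.025, 107} = 1.982383.
Margin = t* × SE = 1.982383 × 0.0820 = 0.162555.
CI: 0.0797 ± 0.162555 → (-0.0829, 0.2423).
With 95% confidence, each one-unit increase in patient age is associated with a change of between -0.0829 and 0.2423 days in hospital length of stay.

(-0.0829, 0.2423)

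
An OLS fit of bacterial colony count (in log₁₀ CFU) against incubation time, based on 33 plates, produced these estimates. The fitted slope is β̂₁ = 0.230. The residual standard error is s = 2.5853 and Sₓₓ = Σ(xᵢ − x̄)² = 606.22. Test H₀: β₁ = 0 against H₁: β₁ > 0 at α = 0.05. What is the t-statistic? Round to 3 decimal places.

SE(β̂₁) = s/√Sₓₓ = 2.5853/√606.22 = 0.105002.
t = 0.230 / 0.105002 = 2.190.
df = n − 2 = 31.
One-sided p ≈ 0.0181, which is < 0.05, so reject H₀.
There is evidence that the true slope on incubation time is positive.

t = 2.190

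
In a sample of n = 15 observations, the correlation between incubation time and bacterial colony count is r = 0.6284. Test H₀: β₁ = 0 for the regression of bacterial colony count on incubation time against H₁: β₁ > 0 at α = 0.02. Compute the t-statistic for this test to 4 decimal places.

t = 2.9127

t = r·√(n − 2)/√(1 − r²) = 0.6284·√13/√0.605113 = 2.9127.
df = n − 2 = 13.
One-sided p ≈ 0.0061, which is < 0.02, so reject H₀.
There is evidence of a linear association between incubation time and bacterial colony count.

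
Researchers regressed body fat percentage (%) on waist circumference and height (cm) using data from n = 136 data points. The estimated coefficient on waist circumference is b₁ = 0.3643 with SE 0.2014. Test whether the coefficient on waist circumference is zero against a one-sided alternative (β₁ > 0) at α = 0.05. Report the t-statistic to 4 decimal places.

t = 1.8088

H₀: β₁ = 0 vs H₁: β₁ > 0.
t = (b₁ − β₁⁰)/SE = 0.3643 / 0.2014 = 1.8088.
df = n − k − 1 = 136 − 2 − 1 = 133.
One-sided p ≈ 0.0364, which is < 0.05, so reject H₀.
There is evidence that the true slope on waist circumference is positive, holding the other predictors fixed.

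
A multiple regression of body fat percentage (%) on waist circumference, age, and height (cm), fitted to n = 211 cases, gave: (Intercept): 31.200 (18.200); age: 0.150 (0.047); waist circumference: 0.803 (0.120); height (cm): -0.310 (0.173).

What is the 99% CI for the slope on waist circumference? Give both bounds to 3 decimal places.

Read off: b = 0.803, SE = 0.120 for waist circumference.
df = n − k − 1 = 211 − 3 − 1 = 207.
t* = t_{0.005, 207} = 2.599788.
Margin = t* × SE = 2.599788 × 0.120 = 0.31197.
CI: 0.803 ± 0.31197 → (0.491, 1.115).

(0.491, 1.115)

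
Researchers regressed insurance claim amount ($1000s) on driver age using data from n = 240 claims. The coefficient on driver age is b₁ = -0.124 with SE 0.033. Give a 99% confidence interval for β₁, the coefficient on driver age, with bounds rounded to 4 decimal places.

df = n − 2 = 240 − 2 = 238.
t* = t_{0.005, 238} = 2.596644.
Margin = t* × SE = 2.596644 × 0.033 = 0.085689.
CI: -0.124 ± 0.085689 → (-0.2097, -0.0383).
With 99% confidence, each one-unit increase in driver age is associated with a change of between -0.2097 and -0.0383 $1000s in insurance claim amount.

(-0.2097, -0.0383)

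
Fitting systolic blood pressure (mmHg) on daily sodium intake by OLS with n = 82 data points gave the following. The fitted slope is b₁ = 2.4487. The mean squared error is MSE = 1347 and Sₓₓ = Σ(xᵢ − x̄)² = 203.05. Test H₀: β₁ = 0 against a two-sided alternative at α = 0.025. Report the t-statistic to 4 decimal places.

t = 0.9507

SE(b₁) = √(MSE/Sₓₓ) = √(1347/203.05) = 2.57562.
t = 2.4487 / 2.57562 = 0.9507.
df = n − 2 = 80.
Two-sided p ≈ 0.3446, which is ≥ 0.025, so fail to reject H₀.
The data do not give significant evidence of an association between daily sodium intake and systolic blood pressure.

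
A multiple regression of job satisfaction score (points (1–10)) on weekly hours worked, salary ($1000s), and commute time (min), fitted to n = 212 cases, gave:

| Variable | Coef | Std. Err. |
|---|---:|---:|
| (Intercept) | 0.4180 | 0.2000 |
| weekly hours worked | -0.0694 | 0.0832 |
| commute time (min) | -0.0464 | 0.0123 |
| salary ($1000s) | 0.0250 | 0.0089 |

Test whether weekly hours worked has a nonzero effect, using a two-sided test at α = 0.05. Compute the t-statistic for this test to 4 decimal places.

Read off: b = -0.0694, SE = 0.0832 for weekly hours worked.
H₀: β₁ = 0 vs H₁: β₁ ≠ 0.
t = -0.0694 / 0.0832 = -0.8341.
df = n − k − 1 = 212 − 3 − 1 = 208.
Two-sided p ≈ 0.4052, which is ≥ 0.05, so fail to reject H₀.
The data do not give significant evidence of an association between weekly hours worked and job satisfaction score, after adjusting for the other predictors.

t = -0.8341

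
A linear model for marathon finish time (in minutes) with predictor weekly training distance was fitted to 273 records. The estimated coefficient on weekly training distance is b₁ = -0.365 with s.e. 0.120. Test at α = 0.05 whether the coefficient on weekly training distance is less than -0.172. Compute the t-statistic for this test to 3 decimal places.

H₀: β₁ = -0.172 vs H₁: β₁ < -0.172.
t = (b₁ − β₁⁰)/SE = (-0.365 − (-0.172)) / 0.120 = -1.608.
df = n − 2 = 273 − 2 = 271.
One-sided p ≈ 0.0545, which is ≥ 0.05, so fail to reject H₀.
The data do not give significant evidence that the true slope on weekly training distance is below -0.172 minutes per unit.

t = -1.608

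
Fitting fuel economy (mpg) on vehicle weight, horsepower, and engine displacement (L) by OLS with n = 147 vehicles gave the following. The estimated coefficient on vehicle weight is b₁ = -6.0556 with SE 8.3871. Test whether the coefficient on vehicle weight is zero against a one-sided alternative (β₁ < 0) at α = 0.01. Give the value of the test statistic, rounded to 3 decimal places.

H₀: β₁ = 0 vs H₁: β₁ < 0.
t = (b₁ − β₁⁰)/SE = -6.0556 / 8.3871 = -0.722.
df = n − k − 1 = 147 − 3 − 1 = 143.
One-sided p ≈ 0.2357, which is ≥ 0.01, so fail to reject H₀.
The data do not give significant evidence that the true slope on vehicle weight is negative, holding the other predictors fixed.

t = -0.722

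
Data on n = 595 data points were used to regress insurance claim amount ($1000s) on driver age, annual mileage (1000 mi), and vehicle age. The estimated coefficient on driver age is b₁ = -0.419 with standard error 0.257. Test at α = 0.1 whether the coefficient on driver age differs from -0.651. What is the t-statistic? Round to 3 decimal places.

H₀: β₁ = -0.651 vs H₁: β₁ ≠ -0.651.
t = (b₁ − β₁⁰)/SE = (-0.419 − (-0.651)) / 0.257 = 0.903.
df = n − k − 1 = 595 − 3 − 1 = 591.
Two-sided p ≈ 0.3670, which is ≥ 0.1, so fail to reject H₀.
The data are consistent with a true slope of -0.651 $1000s per unit of driver age, holding the other predictors fixed.

t = 0.903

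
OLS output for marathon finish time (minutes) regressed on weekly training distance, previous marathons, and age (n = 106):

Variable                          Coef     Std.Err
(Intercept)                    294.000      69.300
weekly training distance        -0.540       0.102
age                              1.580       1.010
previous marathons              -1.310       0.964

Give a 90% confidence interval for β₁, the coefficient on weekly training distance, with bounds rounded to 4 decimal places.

(-0.7093, -0.3707)

Read off: b = -0.540, SE = 0.102 for weekly training distance.
df = n − k − 1 = 106 − 3 − 1 = 102.
t* = t_{0.05, 102} = 1.65993.
Margin = t* × SE = 1.65993 × 0.102 = 0.169313.
CI: -0.540 ± 0.169313 → (-0.7093, -0.3707).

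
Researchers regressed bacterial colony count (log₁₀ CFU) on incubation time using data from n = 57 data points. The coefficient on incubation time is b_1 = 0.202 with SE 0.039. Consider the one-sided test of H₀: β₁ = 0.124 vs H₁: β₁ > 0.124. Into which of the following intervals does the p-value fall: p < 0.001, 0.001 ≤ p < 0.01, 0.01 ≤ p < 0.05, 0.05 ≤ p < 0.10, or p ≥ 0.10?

t = (0.202 − 0.124) / 0.039 = 2.000.
df = n − 2 = 57 − 2 = 55.
One-sided p = P(T_{55} > t) ≈ 0.0252.
So 0.01 ≤ p < 0.05.

0.01 ≤ p < 0.05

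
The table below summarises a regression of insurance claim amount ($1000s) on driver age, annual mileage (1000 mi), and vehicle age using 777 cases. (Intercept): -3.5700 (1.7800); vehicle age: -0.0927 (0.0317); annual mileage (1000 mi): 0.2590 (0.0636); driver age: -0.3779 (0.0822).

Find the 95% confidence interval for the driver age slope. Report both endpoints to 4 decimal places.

(-0.5393, -0.2165)

Read off: b = -0.3779, SE = 0.0822 for driver age.
df = n − k − 1 = 777 − 3 − 1 = 773.
t* = t_{0.025, 773} = 1.963038.
Margin = t* × SE = 1.963038 × 0.0822 = 0.161362.
CI: -0.3779 ± 0.161362 → (-0.5393, -0.2165).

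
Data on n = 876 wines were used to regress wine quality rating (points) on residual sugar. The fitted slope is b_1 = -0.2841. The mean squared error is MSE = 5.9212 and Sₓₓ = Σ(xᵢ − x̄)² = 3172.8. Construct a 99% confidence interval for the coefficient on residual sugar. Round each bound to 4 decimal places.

SE(b_1) = √(MSE/Sₓₓ) = √(5.9212/3172.8) = 0.0432.
df = n − 2 = 874.
t* = t_{0.005, 874} = 2.581466.
Margin = t* × SE = 2.581466 × 0.0432 = 0.111519.
CI: -0.2841 ± 0.111519 → (-0.3956, -0.1726).
With 99% confidence, each one-unit increase in residual sugar is associated with a change of between -0.3956 and -0.1726 points in wine quality rating.

(-0.3956, -0.1726)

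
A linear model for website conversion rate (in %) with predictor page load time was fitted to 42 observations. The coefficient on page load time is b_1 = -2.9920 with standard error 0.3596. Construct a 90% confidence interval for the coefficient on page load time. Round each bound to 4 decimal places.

df = n − 2 = 42 − 2 = 40.
t* = t_{0.05, 40} = 1.683851.
Margin = t* × SE = 1.683851 × 0.3596 = 0.605513.
CI: -2.9920 ± 0.605513 → (-3.5975, -2.3865).
With 90% confidence, each one-unit increase in page load time is associated with a change of between -3.5975 and -2.3865 % in website conversion rate.

(-3.5975, -2.3865)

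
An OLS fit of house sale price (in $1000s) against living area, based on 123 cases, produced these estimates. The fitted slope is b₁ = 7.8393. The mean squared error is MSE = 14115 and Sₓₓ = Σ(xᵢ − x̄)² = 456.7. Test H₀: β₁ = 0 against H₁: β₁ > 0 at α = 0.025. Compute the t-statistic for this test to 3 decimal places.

t = 1.410

SE(b₁) = √(MSE/Sₓₓ) = √(14115/456.7) = 5.55936.
t = 7.8393 / 5.55936 = 1.410.
df = n − 2 = 121.
One-sided p ≈ 0.0805, which is ≥ 0.025, so fail to reject H₀.
The data do not give significant evidence that the true slope on living area is positive.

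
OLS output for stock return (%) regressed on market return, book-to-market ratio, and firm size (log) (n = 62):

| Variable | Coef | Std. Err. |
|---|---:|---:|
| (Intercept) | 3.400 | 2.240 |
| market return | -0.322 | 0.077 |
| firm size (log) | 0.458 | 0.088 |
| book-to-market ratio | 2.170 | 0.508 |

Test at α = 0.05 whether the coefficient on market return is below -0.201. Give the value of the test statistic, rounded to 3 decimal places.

t = -1.571

Read off: b = -0.322, SE = 0.077 for market return.
H₀: β₁ = -0.201 vs H₁: β₁ < -0.201.
t = (-0.322 − (-0.201)) / 0.077 = -1.571.
df = n − k − 1 = 62 − 3 − 1 = 58.
One-sided p ≈ 0.0608, which is ≥ 0.05, so fail to reject H₀.
The data do not give significant evidence that the true slope on market return is below -0.201 % per unit, holding the other predictors fixed.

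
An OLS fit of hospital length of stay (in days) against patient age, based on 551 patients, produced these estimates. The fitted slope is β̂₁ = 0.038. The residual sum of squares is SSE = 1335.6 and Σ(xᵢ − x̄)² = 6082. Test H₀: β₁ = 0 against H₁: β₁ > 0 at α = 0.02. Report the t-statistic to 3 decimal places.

MSE = SSE/(n − 2) = 1335.6/549 = 2.43279.
SE(β̂₁) = √(MSE/Sₓₓ) = √(2.43279/6082) = 0.0199999.
t = 0.038 / 0.0199999 = 1.900.
df = n − 2 = 549.
One-sided p ≈ 0.0290, which is ≥ 0.02, so fail to reject H₀.
The data do not give significant evidence that the true slope on patient age is positive.

t = 1.900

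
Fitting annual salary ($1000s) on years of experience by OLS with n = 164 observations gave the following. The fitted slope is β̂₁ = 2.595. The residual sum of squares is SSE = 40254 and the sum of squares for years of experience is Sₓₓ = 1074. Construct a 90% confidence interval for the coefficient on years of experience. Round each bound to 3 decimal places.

(1.799, 3.391)

MSE = SSE/(n − 2) = 40254/162 = 248.481.
SE(β̂₁) = √(MSE/Sₓₓ) = √(248.481/1074) = 0.481.
df = n − 2 = 162.
t* = t_{0.05, 162} = 1.654314.
Margin = t* × SE = 1.654314 × 0.481 = 0.79572.
CI: 2.595 ± 0.79572 → (1.799, 3.391).
With 90% confidence, each one-unit increase in years of experience is associated with a change of between 1.799 and 3.391 $1000s in annual salary.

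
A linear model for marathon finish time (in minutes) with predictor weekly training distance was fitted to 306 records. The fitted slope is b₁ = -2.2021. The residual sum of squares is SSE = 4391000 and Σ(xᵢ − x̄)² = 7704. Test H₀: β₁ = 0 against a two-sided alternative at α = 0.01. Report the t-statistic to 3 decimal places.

MSE = SSE/(n − 2) = 4391000/304 = 14444.1.
SE(b₁) = √(MSE/Sₓₓ) = √(14444.1/7704) = 1.36926.
t = -2.2021 / 1.36926 = -1.608.
df = n − 2 = 304.
Two-sided p ≈ 0.1088, which is ≥ 0.01, so fail to reject H₀.
The data do not give significant evidence of an association between weekly training distance and marathon finish time.

t = -1.608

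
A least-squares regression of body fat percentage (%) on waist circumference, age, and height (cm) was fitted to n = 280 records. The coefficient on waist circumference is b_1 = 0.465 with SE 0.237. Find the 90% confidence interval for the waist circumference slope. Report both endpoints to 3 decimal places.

df = n − k − 1 = 280 − 3 − 1 = 276.
t* = t_{0.05, 276} = 1.650393.
Margin = t* × SE = 1.650393 × 0.237 = 0.39114.
CI: 0.465 ± 0.39114 → (0.074, 0.856).
With 90% confidence, each one-unit increase in waist circumference is associated with a change of between 0.074 and 0.856 % in body fat percentage, holding the other predictors fixed.

(0.074, 0.856)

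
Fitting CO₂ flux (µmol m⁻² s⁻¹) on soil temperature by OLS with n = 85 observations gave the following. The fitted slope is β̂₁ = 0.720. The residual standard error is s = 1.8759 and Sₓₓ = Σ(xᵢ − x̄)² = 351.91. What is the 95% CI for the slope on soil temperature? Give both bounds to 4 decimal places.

SE(β̂₁) = s/√Sₓₓ = 1.8759/√351.91 = 0.0999986.
df = n − 2 = 83.
t* = t_{0.025, 83} = 1.98896.
Margin = t* × SE = 1.98896 × 0.0999986 = 0.198893.
CI: 0.720 ± 0.198893 → (0.5211, 0.9189).
With 95% confidence, each one-unit increase in soil temperature is associated with a change of between 0.5211 and 0.9189 µmol m⁻² s⁻¹ in CO₂ flux.

(0.5211, 0.9189)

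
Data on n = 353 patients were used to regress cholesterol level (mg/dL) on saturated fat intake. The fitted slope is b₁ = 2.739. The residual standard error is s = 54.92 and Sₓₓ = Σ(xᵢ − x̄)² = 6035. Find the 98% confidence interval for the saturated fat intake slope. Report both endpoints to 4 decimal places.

(1.0868, 4.3912)

SE(b₁) = s/√Sₓₓ = 54.92/√6035 = 0.706955.
df = n − 2 = 351.
t* = t_{0.01, 351} = 2.337019.
Margin = t* × SE = 2.337019 × 0.706955 = 1.652167.
CI: 2.739 ± 1.652167 → (1.0868, 4.3912).
With 98% confidence, each one-unit increase in saturated fat intake is associated with a change of between 1.0868 and 4.3912 mg/dL in cholesterol level.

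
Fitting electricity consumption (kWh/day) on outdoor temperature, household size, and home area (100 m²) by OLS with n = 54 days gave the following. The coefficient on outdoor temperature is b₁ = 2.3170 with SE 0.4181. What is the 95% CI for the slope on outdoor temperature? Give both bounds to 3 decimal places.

df = n − k − 1 = 54 − 3 − 1 = 50.
t* = t_{0.025, 50} = 2.008559.
Margin = t* × SE = 2.008559 × 0.4181 = 0.83978.
CI: 2.3170 ± 0.83978 → (1.477, 3.157).
With 95% confidence, each one-unit increase in outdoor temperature is associated with a change of between 1.477 and 3.157 kWh/day in electricity consumption, holding the other predictors fixed.

(1.477, 3.157)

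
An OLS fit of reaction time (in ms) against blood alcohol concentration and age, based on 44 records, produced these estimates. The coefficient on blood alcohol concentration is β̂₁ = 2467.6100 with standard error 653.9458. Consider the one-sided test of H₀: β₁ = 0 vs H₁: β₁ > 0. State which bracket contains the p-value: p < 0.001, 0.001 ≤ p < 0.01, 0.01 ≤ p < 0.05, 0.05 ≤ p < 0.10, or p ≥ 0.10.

t = 2467.6100 / 653.9458 = 3.773.
df = n − k − 1 = 44 − 2 − 1 = 41.
One-sided p = P(T_{41} > t) ≈ 0.0003.
So p < 0.001.

p < 0.001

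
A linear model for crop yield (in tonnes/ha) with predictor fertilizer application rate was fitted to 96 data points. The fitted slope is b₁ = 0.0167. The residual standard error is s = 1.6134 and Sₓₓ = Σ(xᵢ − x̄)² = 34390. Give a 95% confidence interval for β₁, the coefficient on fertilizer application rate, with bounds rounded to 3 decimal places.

SE(b₁) = s/√Sₓₓ = 1.6134/√34390 = 0.00870013.
df = n − 2 = 94.
t* = t_{0.025, 94} = 1.985523.
Margin = t* × SE = 1.985523 × 0.00870013 = 0.01727.
CI: 0.0167 ± 0.01727 → (-0.001, 0.034).
With 95% confidence, each one-unit increase in fertilizer application rate is associated with a change of between -0.001 and 0.034 tonnes/ha in crop yield.

(-0.001, 0.034)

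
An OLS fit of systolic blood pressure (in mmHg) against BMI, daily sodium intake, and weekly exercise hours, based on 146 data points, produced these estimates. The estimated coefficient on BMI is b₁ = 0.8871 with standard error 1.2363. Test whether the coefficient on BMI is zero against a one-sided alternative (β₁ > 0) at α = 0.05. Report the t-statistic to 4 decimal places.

H₀: β₁ = 0 vs H₁: β₁ > 0.
t = (b₁ − β₁⁰)/SE = 0.8871 / 1.2363 = 0.7175.
df = n − k − 1 = 146 − 3 − 1 = 142.
One-sided p ≈ 0.2371, which is ≥ 0.05, so fail to reject H₀.
The data do not give significant evidence that the true slope on BMI is positive, holding the other predictors fixed.

t = 0.7175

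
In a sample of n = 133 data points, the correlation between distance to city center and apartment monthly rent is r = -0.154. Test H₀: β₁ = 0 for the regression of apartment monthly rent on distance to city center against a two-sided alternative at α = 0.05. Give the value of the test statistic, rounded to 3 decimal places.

t = r·√(n − 2)/√(1 − r²) = -0.154·√131/√0.976284 = -1.784.
df = n − 2 = 131.
Two-sided p ≈ 0.0768, which is ≥ 0.05, so fail to reject H₀.
The data do not give significant evidence of a linear association between distance to city center and apartment monthly rent.

t = -1.784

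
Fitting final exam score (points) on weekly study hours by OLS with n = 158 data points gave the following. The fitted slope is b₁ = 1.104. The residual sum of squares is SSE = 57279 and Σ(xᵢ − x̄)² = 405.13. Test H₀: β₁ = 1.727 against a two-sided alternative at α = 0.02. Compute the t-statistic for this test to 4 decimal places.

MSE = SSE/(n − 2) = 57279/156 = 367.173.
SE(b₁) = √(MSE/Sₓₓ) = √(367.173/405.13) = 0.952003.
t = (1.104 − 1.727) / 0.952003 = -0.6544.
df = n − 2 = 156.
Two-sided p ≈ 0.5138, which is ≥ 0.02, so fail to reject H₀.
The data are consistent with a true slope of 1.727 points per unit of weekly study hours.

t = -0.6544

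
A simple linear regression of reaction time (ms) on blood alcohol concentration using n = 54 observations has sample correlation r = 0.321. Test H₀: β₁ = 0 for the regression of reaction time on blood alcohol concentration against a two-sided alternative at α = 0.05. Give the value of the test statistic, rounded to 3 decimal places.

t = 2.444

t = r·√(n − 2)/√(1 − r²) = 0.321·√52/√0.896959 = 2.444.
df = n − 2 = 52.
Two-sided p ≈ 0.0179, which is < 0.05, so reject H₀.
There is evidence of a linear association between blood alcohol concentration and reaction time.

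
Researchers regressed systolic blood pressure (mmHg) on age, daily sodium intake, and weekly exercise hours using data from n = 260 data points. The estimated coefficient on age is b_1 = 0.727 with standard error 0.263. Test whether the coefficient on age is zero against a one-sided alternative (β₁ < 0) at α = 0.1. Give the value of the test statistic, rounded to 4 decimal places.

t = 2.7643

H₀: β₁ = 0 vs H₁: β₁ < 0.
t = (b_1 − β₁⁰)/SE = 0.727 / 0.263 = 2.7643.
df = n − k − 1 = 260 − 3 − 1 = 256.
One-sided p ≈ 0.9969, which is ≥ 0.1, so fail to reject H₀.
The data do not give significant evidence that the true slope on age is negative, holding the other predictors fixed.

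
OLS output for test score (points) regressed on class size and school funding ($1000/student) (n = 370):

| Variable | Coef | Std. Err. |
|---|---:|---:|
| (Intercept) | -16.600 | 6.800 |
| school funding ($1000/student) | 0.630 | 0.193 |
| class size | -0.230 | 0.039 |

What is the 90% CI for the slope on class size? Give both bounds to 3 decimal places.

(-0.294, -0.166)

Read off: b = -0.230, SE = 0.039 for class size.
df = n − k − 1 = 370 − 2 − 1 = 367.
t* = t_{0.05, 367} = 1.649016.
Margin = t* × SE = 1.649016 × 0.039 = 0.06431.
CI: -0.230 ± 0.06431 → (-0.294, -0.166).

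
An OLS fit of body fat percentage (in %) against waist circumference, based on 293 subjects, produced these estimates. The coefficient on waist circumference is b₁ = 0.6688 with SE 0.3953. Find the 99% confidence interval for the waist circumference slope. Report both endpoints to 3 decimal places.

(-0.356, 1.694)

df = n − 2 = 293 − 2 = 291.
t* = t_{0.005, 291} = 2.592829.
Margin = t* × SE = 2.592829 × 0.3953 = 1.02495.
CI: 0.6688 ± 1.02495 → (-0.356, 1.694).
With 99% confidence, each one-unit increase in waist circumference is associated with a change of between -0.356 and 1.694 % in body fat percentage.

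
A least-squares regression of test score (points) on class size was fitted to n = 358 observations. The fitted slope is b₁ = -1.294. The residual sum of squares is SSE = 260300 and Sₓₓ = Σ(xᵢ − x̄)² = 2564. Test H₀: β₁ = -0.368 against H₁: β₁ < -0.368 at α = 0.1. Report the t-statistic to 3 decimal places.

MSE = SSE/(n − 2) = 260300/356 = 731.18.
SE(b₁) = √(MSE/Sₓₓ) = √(731.18/2564) = 0.534015.
t = (-1.294 − (-0.368)) / 0.534015 = -1.734.
df = n − 2 = 356.
One-sided p ≈ 0.0419, which is < 0.1, so reject H₀.
There is evidence that the true slope on class size is below -0.368 points per unit.

t = -1.734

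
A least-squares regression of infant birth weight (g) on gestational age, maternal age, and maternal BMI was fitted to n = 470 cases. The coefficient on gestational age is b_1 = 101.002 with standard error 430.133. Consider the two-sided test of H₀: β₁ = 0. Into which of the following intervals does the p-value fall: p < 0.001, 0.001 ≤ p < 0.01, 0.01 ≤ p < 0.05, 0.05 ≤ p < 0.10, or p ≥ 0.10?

t = 101.002 / 430.133 = 0.235.
df = n − k − 1 = 470 − 3 − 1 = 466.
Two-sided p = 2·P(T_{466} > |t|) ≈ 0.8145.
So p ≥ 0.10.

p ≥ 0.10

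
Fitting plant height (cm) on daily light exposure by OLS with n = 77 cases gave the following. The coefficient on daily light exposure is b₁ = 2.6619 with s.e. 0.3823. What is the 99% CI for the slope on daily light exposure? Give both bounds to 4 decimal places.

(1.6515, 3.6723)

df = n − 2 = 77 − 2 = 75.
t* = t_{0.005, 75} = 2.642983.
Margin = t* × SE = 2.642983 × 0.3823 = 1.010412.
CI: 2.6619 ± 1.010412 → (1.6515, 3.6723).
With 99% confidence, each one-unit increase in daily light exposure is associated with a change of between 1.6515 and 3.6723 cm in plant height.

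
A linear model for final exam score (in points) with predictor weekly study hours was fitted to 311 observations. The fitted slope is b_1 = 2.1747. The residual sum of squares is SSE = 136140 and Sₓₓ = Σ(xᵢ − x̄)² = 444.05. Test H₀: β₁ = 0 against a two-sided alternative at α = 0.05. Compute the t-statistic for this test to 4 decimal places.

t = 2.1832

MSE = SSE/(n − 2) = 136140/309 = 440.583.
SE(b_1) = √(MSE/Sₓₓ) = √(440.583/444.05) = 0.996088.
t = 2.1747 / 0.996088 = 2.1832.
df = n − 2 = 309.
Two-sided p ≈ 0.0298, which is < 0.05, so reject H₀.
There is evidence that weekly study hours is associated with final exam score.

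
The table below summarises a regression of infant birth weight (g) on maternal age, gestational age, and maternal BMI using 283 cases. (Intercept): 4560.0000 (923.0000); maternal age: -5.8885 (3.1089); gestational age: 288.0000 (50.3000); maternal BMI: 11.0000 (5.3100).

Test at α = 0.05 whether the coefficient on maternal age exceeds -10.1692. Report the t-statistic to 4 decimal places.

t = 1.3769

Read off: b = -5.8885, SE = 3.1089 for maternal age.
H₀: β₁ = -10.1692 vs H₁: β₁ > -10.1692.
t = (-5.8885 − (-10.1692)) / 3.1089 = 1.3769.
df = n − k − 1 = 283 − 3 − 1 = 279.
One-sided p ≈ 0.0848, which is ≥ 0.05, so fail to reject H₀.
The data do not give significant evidence that the true slope on maternal age exceeds -10.1692 g per unit, holding the other predictors fixed.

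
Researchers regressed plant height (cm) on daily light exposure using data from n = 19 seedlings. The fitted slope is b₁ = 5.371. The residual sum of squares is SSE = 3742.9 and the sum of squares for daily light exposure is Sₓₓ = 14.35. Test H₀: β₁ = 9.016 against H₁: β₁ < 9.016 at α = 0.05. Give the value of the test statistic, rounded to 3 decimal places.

MSE = SSE/(n − 2) = 3742.9/17 = 220.171.
SE(b₁) = √(MSE/Sₓₓ) = √(220.171/14.35) = 3.917.
t = (5.371 − 9.016) / 3.917 = -0.931.
df = n − 2 = 17.
One-sided p ≈ 0.1826, which is ≥ 0.05, so fail to reject H₀.
The data do not give significant evidence that the true slope on daily light exposure is below 9.016 cm per unit.

t = -0.931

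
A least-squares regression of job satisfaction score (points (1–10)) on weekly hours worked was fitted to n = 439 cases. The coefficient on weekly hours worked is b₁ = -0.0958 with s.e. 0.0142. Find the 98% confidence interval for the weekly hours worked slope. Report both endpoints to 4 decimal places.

(-0.1290, -0.0626)

df = n − 2 = 439 − 2 = 437.
t* = t_{0.01, 437} = 2.334911.
Margin = t* × SE = 2.334911 × 0.0142 = 0.033156.
CI: -0.0958 ± 0.033156 → (-0.1290, -0.0626).
With 98% confidence, each one-unit increase in weekly hours worked is associated with a change of between -0.1290 and -0.0626 points (1–10) in job satisfaction score.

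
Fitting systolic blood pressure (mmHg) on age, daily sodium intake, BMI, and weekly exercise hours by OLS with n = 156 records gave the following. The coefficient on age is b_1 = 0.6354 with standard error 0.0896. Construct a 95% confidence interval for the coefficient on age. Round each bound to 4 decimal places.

(0.4584, 0.8124)

df = n − k − 1 = 156 − 4 − 1 = 151.
t* = t_{0.025, 151} = 1.975799.
Margin = t* × SE = 1.975799 × 0.0896 = 0.177032.
CI: 0.6354 ± 0.177032 → (0.4584, 0.8124).
With 95% confidence, each one-unit increase in age is associated with a change of between 0.4584 and 0.8124 mmHg in systolic blood pressure, holding the other predictors fixed.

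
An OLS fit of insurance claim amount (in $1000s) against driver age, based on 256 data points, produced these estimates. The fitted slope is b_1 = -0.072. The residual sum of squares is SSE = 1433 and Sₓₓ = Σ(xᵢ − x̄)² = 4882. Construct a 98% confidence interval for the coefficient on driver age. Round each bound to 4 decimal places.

(-0.1516, 0.0076)

MSE = SSE/(n − 2) = 1433/254 = 5.64173.
SE(b_1) = √(MSE/Sₓₓ) = √(5.64173/4882) = 0.0339944.
df = n − 2 = 254.
t* = t_{0.01, 254} = 2.341118.
Margin = t* × SE = 2.341118 × 0.0339944 = 0.079585.
CI: -0.072 ± 0.079585 → (-0.1516, 0.0076).
With 98% confidence, each one-unit increase in driver age is associated with a change of between -0.1516 and 0.0076 $1000s in insurance claim amount.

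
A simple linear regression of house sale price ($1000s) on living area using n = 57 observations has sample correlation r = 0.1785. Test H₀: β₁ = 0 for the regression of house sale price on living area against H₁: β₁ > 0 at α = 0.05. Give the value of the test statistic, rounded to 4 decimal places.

t = r·√(n − 2)/√(1 − r²) = 0.1785·√55/√0.968138 = 1.3454.
df = n − 2 = 55.
One-sided p ≈ 0.0920, which is ≥ 0.05, so fail to reject H₀.
The data do not give significant evidence of a linear association between living area and house sale price.

t = 1.3454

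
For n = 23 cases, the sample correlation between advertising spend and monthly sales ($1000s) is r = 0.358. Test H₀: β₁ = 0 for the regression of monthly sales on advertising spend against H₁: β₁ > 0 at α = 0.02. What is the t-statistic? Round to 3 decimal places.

t = r·√(n − 2)/√(1 − r²) = 0.358·√21/√0.871836 = 1.757.
df = n − 2 = 21.
One-sided p ≈ 0.0467, which is ≥ 0.02, so fail to reject H₀.
The data do not give significant evidence of a linear association between advertising spend and monthly sales.

t = 1.757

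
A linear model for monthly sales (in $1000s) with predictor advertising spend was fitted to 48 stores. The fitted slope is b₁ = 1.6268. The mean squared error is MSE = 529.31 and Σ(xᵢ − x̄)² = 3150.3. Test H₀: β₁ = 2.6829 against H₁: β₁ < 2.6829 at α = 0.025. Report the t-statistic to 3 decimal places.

t = -2.576

SE(b₁) = √(MSE/Sₓₓ) = √(529.31/3150.3) = 0.409901.
t = (1.6268 − 2.6829) / 0.409901 = -2.576.
df = n − 2 = 46.
One-sided p ≈ 0.0066, which is < 0.025, so reject H₀.
There is evidence that the true slope on advertising spend is below 2.6829 $1000s per unit.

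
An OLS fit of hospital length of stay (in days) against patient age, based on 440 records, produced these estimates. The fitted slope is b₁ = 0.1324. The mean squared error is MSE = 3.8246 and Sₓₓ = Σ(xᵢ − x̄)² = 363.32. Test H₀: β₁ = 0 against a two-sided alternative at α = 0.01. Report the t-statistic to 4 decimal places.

SE(b₁) = √(MSE/Sₓₓ) = √(3.8246/363.32) = 0.1026.
t = 0.1324 / 0.1026 = 1.2904.
df = n − 2 = 438.
Two-sided p ≈ 0.1976, which is ≥ 0.01, so fail to reject H₀.
The data do not give significant evidence of an association between patient age and hospital length of stay.

t = 1.2904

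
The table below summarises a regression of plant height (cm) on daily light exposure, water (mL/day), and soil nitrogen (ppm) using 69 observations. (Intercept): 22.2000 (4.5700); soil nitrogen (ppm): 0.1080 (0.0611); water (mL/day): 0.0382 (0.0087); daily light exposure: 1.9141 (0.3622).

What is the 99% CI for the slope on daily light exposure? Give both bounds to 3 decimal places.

(0.953, 2.875)

Read off: b = 1.9141, SE = 0.3622 for daily light exposure.
df = n − k − 1 = 69 − 3 − 1 = 65.
t* = t_{0.005, 65} = 2.653604.
Margin = t* × SE = 2.653604 × 0.3622 = 0.96114.
CI: 1.9141 ± 0.96114 → (0.953, 2.875).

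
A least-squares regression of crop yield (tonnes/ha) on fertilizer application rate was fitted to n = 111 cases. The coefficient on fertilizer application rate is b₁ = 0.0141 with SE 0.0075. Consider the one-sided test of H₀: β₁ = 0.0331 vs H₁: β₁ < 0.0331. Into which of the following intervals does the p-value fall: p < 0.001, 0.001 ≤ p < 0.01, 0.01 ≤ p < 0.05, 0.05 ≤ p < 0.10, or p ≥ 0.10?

0.001 ≤ p < 0.01

t = (0.0141 − 0.0331) / 0.0075 = -2.533.
df = n − 2 = 111 − 2 = 109.
One-sided p = P(T_{109} < t) ≈ 0.0064.
So 0.001 ≤ p < 0.01.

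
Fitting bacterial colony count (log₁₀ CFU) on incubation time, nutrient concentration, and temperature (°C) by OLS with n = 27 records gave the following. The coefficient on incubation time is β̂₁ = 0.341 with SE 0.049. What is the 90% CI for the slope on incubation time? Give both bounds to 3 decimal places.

df = n − k − 1 = 27 − 3 − 1 = 23.
t* = t_{0.05, 23} = 1.713872.
Margin = t* × SE = 1.713872 × 0.049 = 0.08398.
CI: 0.341 ± 0.08398 → (0.257, 0.425).
With 90% confidence, each one-unit increase in incubation time is associated with a change of between 0.257 and 0.425 log₁₀ CFU in bacterial colony count, holding the other predictors fixed.

(0.257, 0.425)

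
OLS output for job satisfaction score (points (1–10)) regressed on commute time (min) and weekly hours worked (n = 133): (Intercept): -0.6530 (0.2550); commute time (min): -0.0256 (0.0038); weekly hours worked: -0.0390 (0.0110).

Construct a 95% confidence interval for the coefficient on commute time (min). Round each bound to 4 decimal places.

(-0.0331, -0.0181)

Read off: b = -0.0256, SE = 0.0038 for commute time (min).
df = n − k − 1 = 133 − 2 − 1 = 130.
t* = t_{0.025, 130} = 1.97838.
Margin = t* × SE = 1.97838 × 0.0038 = 0.007518.
CI: -0.0256 ± 0.007518 → (-0.0331, -0.0181).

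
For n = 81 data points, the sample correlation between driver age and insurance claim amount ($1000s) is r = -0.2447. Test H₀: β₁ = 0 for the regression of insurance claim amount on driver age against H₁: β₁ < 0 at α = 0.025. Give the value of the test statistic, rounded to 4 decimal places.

t = -2.2431

t = r·√(n − 2)/√(1 − r²) = -0.2447·√79/√0.940122 = -2.2431.
df = n − 2 = 79.
One-sided p ≈ 0.0138, which is < 0.025, so reject H₀.
There is evidence of a linear association between driver age and insurance claim amount.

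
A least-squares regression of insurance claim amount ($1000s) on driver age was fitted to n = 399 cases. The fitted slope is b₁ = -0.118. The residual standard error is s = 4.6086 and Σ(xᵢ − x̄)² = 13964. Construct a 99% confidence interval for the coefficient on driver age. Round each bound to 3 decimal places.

(-0.219, -0.017)

SE(b₁) = s/√Sₓₓ = 4.6086/√13964 = 0.039.
df = n − 2 = 397.
t* = t_{0.005, 397} = 2.58827.
Margin = t* × SE = 2.58827 × 0.039 = 0.10094.
CI: -0.118 ± 0.10094 → (-0.219, -0.017).
With 99% confidence, each one-unit increase in driver age is associated with a change of between -0.219 and -0.017 $1000s in insurance claim amount.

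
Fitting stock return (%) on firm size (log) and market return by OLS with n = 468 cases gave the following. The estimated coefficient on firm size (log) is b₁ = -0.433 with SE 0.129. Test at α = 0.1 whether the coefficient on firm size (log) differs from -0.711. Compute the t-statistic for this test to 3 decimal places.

t = 2.155

H₀: β₁ = -0.711 vs H₁: β₁ ≠ -0.711.
t = (b₁ − β₁⁰)/SE = (-0.433 − (-0.711)) / 0.129 = 2.155.
df = n − k − 1 = 468 − 2 − 1 = 465.
Two-sided p ≈ 0.0317, which is < 0.1, so reject H₀.
There is evidence that the true slope on firm size (log) differs from -0.711 % per unit, holding the other predictors fixed.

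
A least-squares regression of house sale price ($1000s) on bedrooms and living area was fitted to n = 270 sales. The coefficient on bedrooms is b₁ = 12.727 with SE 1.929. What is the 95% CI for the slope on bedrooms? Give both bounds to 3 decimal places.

df = n − k − 1 = 270 − 2 − 1 = 267.
t* = t_{0.025, 267} = 1.968889.
Margin = t* × SE = 1.968889 × 1.929 = 3.79799.
CI: 12.727 ± 3.79799 → (8.929, 16.525).
With 95% confidence, each one-unit increase in bedrooms is associated with a change of between 8.929 and 16.525 $1000s in house sale price, holding the other predictors fixed.

(8.929, 16.525)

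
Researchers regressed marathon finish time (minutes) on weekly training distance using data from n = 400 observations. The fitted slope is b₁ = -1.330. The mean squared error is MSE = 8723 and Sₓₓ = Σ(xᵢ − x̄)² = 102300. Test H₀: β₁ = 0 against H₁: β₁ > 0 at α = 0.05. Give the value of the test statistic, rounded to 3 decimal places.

SE(b₁) = √(MSE/Sₓₓ) = √(8723/102300) = 0.292008.
t = -1.330 / 0.292008 = -4.555.
df = n − 2 = 398.
One-sided p ≈ 1.0000, which is ≥ 0.05, so fail to reject H₀.
The data do not give significant evidence that the true slope on weekly training distance is positive.

t = -4.555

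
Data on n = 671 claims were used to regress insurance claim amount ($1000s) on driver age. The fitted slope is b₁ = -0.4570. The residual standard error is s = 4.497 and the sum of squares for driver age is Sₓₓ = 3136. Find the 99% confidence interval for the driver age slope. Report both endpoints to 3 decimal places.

(-0.664, -0.250)

SE(b₁) = s/√Sₓₓ = 4.497/√3136 = 0.0803036.
df = n − 2 = 669.
t* = t_{0.005, 669} = 2.583198.
Margin = t* × SE = 2.583198 × 0.0803036 = 0.20744.
CI: -0.4570 ± 0.20744 → (-0.664, -0.250).
With 99% confidence, each one-unit increase in driver age is associated with a change of between -0.664 and -0.250 $1000s in insurance claim amount.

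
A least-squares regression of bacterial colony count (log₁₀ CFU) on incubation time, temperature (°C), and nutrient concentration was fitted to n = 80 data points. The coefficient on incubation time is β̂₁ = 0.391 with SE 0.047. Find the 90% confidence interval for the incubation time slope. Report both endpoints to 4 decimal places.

df = n − k − 1 = 80 − 3 − 1 = 76.
t* = t_{0.05, 76} = 1.665151.
Margin = t* × SE = 1.665151 × 0.047 = 0.078262.
CI: 0.391 ± 0.078262 → (0.3127, 0.4693).
With 90% confidence, each one-unit increase in incubation time is associated with a change of between 0.3127 and 0.4693 log₁₀ CFU in bacterial colony count, holding the other predictors fixed.

(0.3127, 0.4693)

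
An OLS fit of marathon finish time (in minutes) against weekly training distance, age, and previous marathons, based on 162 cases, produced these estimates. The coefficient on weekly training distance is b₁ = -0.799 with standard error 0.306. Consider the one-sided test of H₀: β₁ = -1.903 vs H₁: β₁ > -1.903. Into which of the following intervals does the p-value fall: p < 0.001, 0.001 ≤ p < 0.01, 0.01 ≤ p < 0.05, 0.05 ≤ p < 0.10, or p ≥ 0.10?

t = (-0.799 − (-1.903)) / 0.306 = 3.608.
df = n − k − 1 = 162 − 3 − 1 = 158.
One-sided p = P(T_{158} > t) ≈ 0.0002.
So p < 0.001.

p < 0.001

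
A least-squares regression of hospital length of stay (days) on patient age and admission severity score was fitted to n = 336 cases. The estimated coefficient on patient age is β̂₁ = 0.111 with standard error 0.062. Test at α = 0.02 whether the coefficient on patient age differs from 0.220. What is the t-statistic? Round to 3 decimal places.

H₀: β₁ = 0.220 vs H₁: β₁ ≠ 0.220.
t = (β̂₁ − β₁⁰)/SE = (0.111 − 0.220) / 0.062 = -1.758.
df = n − k − 1 = 336 − 2 − 1 = 333.
Two-sided p ≈ 0.0797, which is ≥ 0.02, so fail to reject H₀.
The data are consistent with a true slope of 0.220 days per unit of patient age, holding the other predictors fixed.

t = -1.758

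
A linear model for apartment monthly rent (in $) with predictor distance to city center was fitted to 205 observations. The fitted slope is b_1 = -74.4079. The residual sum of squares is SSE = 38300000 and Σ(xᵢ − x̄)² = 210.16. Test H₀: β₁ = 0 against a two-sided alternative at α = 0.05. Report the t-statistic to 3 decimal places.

t = -2.483

MSE = SSE/(n − 2) = 38300000/203 = 188670.
SE(b_1) = √(MSE/Sₓₓ) = √(188670/210.16) = 29.9624.
t = -74.4079 / 29.9624 = -2.483.
df = n − 2 = 203.
Two-sided p ≈ 0.0138, which is < 0.05, so reject H₀.
There is evidence that distance to city center is associated with apartment monthly rent.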